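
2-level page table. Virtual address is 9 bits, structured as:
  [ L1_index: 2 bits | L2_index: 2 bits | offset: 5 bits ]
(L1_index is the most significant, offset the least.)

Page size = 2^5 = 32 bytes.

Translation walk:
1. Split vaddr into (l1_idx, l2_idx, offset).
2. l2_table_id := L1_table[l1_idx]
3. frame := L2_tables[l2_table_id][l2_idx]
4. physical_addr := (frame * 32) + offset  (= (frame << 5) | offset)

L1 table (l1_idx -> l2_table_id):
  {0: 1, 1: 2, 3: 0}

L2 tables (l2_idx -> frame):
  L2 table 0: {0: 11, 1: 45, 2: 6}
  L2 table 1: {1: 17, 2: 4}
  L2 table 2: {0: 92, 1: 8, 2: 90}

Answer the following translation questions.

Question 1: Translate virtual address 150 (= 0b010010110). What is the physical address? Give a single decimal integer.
Answer: 2966

Derivation:
vaddr = 150 = 0b010010110
Split: l1_idx=1, l2_idx=0, offset=22
L1[1] = 2
L2[2][0] = 92
paddr = 92 * 32 + 22 = 2966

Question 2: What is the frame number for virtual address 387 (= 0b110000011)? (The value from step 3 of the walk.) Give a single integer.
Answer: 11

Derivation:
vaddr = 387: l1_idx=3, l2_idx=0
L1[3] = 0; L2[0][0] = 11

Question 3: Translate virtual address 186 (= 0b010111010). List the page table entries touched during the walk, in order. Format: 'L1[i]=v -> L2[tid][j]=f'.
Answer: L1[1]=2 -> L2[2][1]=8

Derivation:
vaddr = 186 = 0b010111010
Split: l1_idx=1, l2_idx=1, offset=26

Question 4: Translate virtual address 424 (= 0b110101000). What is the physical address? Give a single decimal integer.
vaddr = 424 = 0b110101000
Split: l1_idx=3, l2_idx=1, offset=8
L1[3] = 0
L2[0][1] = 45
paddr = 45 * 32 + 8 = 1448

Answer: 1448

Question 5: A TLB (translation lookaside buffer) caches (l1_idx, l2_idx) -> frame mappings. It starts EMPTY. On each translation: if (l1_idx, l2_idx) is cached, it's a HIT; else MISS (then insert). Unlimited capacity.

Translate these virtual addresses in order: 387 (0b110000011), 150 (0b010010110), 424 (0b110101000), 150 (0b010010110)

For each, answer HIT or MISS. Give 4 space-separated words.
Answer: MISS MISS MISS HIT

Derivation:
vaddr=387: (3,0) not in TLB -> MISS, insert
vaddr=150: (1,0) not in TLB -> MISS, insert
vaddr=424: (3,1) not in TLB -> MISS, insert
vaddr=150: (1,0) in TLB -> HIT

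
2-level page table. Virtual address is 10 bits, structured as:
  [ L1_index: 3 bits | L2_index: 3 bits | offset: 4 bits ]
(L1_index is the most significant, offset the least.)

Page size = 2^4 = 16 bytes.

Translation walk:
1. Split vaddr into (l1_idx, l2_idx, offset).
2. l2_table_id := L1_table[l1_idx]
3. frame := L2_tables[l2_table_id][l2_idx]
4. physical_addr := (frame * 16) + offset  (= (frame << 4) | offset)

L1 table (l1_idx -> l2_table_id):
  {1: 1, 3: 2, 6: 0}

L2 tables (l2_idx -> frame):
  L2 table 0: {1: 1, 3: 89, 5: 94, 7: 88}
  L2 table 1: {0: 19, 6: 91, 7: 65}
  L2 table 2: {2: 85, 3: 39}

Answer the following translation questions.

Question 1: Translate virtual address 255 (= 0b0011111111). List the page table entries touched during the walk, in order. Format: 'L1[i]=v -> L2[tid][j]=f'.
vaddr = 255 = 0b0011111111
Split: l1_idx=1, l2_idx=7, offset=15

Answer: L1[1]=1 -> L2[1][7]=65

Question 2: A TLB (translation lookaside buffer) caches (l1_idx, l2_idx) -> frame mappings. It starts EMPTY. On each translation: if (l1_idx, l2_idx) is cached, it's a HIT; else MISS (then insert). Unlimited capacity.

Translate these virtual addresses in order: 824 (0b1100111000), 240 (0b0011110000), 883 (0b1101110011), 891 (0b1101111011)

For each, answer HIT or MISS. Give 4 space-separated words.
Answer: MISS MISS MISS HIT

Derivation:
vaddr=824: (6,3) not in TLB -> MISS, insert
vaddr=240: (1,7) not in TLB -> MISS, insert
vaddr=883: (6,7) not in TLB -> MISS, insert
vaddr=891: (6,7) in TLB -> HIT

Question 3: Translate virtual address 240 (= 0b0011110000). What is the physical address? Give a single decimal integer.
Answer: 1040

Derivation:
vaddr = 240 = 0b0011110000
Split: l1_idx=1, l2_idx=7, offset=0
L1[1] = 1
L2[1][7] = 65
paddr = 65 * 16 + 0 = 1040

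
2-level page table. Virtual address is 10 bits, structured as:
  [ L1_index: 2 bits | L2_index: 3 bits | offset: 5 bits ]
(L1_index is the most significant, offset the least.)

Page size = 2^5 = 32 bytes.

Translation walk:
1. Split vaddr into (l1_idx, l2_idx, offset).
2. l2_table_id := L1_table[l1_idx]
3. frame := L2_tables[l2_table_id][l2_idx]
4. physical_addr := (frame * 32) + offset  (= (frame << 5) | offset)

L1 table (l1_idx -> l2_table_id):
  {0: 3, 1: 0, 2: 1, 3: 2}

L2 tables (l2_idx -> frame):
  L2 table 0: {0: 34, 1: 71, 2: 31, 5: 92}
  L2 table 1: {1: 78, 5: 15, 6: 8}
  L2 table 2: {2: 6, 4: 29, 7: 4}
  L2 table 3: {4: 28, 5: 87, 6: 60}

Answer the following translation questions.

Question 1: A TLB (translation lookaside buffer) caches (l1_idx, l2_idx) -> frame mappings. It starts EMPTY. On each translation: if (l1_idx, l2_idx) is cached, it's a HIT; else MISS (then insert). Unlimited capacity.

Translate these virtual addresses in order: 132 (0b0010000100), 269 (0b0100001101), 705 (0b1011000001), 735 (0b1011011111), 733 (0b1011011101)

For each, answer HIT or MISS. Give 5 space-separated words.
Answer: MISS MISS MISS HIT HIT

Derivation:
vaddr=132: (0,4) not in TLB -> MISS, insert
vaddr=269: (1,0) not in TLB -> MISS, insert
vaddr=705: (2,6) not in TLB -> MISS, insert
vaddr=735: (2,6) in TLB -> HIT
vaddr=733: (2,6) in TLB -> HIT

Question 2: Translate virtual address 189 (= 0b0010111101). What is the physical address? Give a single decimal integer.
Answer: 2813

Derivation:
vaddr = 189 = 0b0010111101
Split: l1_idx=0, l2_idx=5, offset=29
L1[0] = 3
L2[3][5] = 87
paddr = 87 * 32 + 29 = 2813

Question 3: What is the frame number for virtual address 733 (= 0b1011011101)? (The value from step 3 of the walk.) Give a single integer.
Answer: 8

Derivation:
vaddr = 733: l1_idx=2, l2_idx=6
L1[2] = 1; L2[1][6] = 8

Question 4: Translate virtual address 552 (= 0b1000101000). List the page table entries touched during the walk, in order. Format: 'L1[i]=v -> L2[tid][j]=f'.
vaddr = 552 = 0b1000101000
Split: l1_idx=2, l2_idx=1, offset=8

Answer: L1[2]=1 -> L2[1][1]=78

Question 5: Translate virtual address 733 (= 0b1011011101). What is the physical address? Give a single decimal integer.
Answer: 285

Derivation:
vaddr = 733 = 0b1011011101
Split: l1_idx=2, l2_idx=6, offset=29
L1[2] = 1
L2[1][6] = 8
paddr = 8 * 32 + 29 = 285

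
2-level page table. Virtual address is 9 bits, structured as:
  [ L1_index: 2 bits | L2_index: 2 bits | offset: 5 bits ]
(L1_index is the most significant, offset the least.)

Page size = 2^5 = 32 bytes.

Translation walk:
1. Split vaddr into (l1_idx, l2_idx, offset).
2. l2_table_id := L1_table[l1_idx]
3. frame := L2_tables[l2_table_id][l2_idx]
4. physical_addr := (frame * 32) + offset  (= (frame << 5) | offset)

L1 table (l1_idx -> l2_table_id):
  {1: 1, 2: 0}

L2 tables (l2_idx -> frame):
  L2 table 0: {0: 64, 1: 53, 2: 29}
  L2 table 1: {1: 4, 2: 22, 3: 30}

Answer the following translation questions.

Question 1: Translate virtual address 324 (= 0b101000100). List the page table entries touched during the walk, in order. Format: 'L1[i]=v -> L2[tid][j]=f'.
vaddr = 324 = 0b101000100
Split: l1_idx=2, l2_idx=2, offset=4

Answer: L1[2]=0 -> L2[0][2]=29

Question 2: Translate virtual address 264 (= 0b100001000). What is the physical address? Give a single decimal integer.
vaddr = 264 = 0b100001000
Split: l1_idx=2, l2_idx=0, offset=8
L1[2] = 0
L2[0][0] = 64
paddr = 64 * 32 + 8 = 2056

Answer: 2056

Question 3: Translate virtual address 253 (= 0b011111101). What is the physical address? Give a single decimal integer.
vaddr = 253 = 0b011111101
Split: l1_idx=1, l2_idx=3, offset=29
L1[1] = 1
L2[1][3] = 30
paddr = 30 * 32 + 29 = 989

Answer: 989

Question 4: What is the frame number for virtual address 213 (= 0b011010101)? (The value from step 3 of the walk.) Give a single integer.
vaddr = 213: l1_idx=1, l2_idx=2
L1[1] = 1; L2[1][2] = 22

Answer: 22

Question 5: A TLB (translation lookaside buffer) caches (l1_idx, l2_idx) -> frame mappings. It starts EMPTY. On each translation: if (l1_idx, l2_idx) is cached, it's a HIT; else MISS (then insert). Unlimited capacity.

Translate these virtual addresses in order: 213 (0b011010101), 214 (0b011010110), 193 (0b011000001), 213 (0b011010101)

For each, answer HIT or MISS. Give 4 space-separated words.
vaddr=213: (1,2) not in TLB -> MISS, insert
vaddr=214: (1,2) in TLB -> HIT
vaddr=193: (1,2) in TLB -> HIT
vaddr=213: (1,2) in TLB -> HIT

Answer: MISS HIT HIT HIT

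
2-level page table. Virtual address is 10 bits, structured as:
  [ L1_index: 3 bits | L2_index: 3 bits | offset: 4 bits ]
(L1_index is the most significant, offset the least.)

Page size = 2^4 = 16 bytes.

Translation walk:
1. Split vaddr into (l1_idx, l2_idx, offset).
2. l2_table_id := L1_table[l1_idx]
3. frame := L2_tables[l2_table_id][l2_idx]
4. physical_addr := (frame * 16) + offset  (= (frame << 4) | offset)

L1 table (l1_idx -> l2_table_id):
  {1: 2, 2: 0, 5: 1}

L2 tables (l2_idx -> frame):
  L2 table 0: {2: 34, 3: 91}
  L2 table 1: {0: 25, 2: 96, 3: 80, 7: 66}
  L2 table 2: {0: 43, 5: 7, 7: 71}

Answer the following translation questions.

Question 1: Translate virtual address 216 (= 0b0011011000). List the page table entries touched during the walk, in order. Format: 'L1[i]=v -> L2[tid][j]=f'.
Answer: L1[1]=2 -> L2[2][5]=7

Derivation:
vaddr = 216 = 0b0011011000
Split: l1_idx=1, l2_idx=5, offset=8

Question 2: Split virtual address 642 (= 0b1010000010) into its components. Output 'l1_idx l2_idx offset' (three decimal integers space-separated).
Answer: 5 0 2

Derivation:
vaddr = 642 = 0b1010000010
  top 3 bits -> l1_idx = 5
  next 3 bits -> l2_idx = 0
  bottom 4 bits -> offset = 2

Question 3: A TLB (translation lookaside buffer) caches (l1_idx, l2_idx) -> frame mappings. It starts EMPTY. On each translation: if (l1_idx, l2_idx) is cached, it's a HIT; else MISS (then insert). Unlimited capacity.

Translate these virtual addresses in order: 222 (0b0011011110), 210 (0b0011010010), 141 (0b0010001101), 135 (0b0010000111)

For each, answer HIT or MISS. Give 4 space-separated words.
Answer: MISS HIT MISS HIT

Derivation:
vaddr=222: (1,5) not in TLB -> MISS, insert
vaddr=210: (1,5) in TLB -> HIT
vaddr=141: (1,0) not in TLB -> MISS, insert
vaddr=135: (1,0) in TLB -> HIT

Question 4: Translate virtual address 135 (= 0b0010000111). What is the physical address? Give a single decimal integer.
Answer: 695

Derivation:
vaddr = 135 = 0b0010000111
Split: l1_idx=1, l2_idx=0, offset=7
L1[1] = 2
L2[2][0] = 43
paddr = 43 * 16 + 7 = 695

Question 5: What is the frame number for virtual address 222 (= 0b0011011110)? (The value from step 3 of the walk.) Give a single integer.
vaddr = 222: l1_idx=1, l2_idx=5
L1[1] = 2; L2[2][5] = 7

Answer: 7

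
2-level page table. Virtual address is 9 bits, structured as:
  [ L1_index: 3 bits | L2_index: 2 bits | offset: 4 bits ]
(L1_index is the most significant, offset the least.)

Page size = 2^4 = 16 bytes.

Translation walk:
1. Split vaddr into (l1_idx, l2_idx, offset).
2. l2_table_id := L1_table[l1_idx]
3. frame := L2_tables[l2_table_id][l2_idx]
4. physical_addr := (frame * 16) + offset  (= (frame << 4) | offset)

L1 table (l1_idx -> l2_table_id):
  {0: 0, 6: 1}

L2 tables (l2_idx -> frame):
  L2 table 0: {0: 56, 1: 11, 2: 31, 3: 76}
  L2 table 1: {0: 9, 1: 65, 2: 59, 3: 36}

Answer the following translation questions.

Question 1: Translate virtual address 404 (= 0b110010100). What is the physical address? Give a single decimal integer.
Answer: 1044

Derivation:
vaddr = 404 = 0b110010100
Split: l1_idx=6, l2_idx=1, offset=4
L1[6] = 1
L2[1][1] = 65
paddr = 65 * 16 + 4 = 1044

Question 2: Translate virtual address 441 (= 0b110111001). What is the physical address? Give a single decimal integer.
Answer: 585

Derivation:
vaddr = 441 = 0b110111001
Split: l1_idx=6, l2_idx=3, offset=9
L1[6] = 1
L2[1][3] = 36
paddr = 36 * 16 + 9 = 585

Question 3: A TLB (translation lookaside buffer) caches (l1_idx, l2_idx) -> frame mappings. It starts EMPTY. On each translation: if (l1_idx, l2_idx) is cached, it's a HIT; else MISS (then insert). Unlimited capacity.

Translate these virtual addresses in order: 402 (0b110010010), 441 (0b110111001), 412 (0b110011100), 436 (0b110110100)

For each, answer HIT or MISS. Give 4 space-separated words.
Answer: MISS MISS HIT HIT

Derivation:
vaddr=402: (6,1) not in TLB -> MISS, insert
vaddr=441: (6,3) not in TLB -> MISS, insert
vaddr=412: (6,1) in TLB -> HIT
vaddr=436: (6,3) in TLB -> HIT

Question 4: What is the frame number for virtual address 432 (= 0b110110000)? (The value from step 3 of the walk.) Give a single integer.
vaddr = 432: l1_idx=6, l2_idx=3
L1[6] = 1; L2[1][3] = 36

Answer: 36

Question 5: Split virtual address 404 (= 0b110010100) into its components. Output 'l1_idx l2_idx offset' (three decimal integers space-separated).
vaddr = 404 = 0b110010100
  top 3 bits -> l1_idx = 6
  next 2 bits -> l2_idx = 1
  bottom 4 bits -> offset = 4

Answer: 6 1 4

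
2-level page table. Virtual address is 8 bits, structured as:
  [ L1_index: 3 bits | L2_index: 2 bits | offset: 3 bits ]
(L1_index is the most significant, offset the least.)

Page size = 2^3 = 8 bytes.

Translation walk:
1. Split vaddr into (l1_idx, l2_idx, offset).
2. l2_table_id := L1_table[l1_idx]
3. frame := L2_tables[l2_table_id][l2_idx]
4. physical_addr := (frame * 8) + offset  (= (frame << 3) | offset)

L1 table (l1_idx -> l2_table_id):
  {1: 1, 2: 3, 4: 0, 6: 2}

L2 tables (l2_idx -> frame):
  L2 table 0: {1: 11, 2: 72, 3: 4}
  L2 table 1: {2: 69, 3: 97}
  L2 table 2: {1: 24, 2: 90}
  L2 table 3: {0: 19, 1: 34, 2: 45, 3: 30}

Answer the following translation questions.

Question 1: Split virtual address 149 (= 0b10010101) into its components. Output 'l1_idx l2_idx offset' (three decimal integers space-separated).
Answer: 4 2 5

Derivation:
vaddr = 149 = 0b10010101
  top 3 bits -> l1_idx = 4
  next 2 bits -> l2_idx = 2
  bottom 3 bits -> offset = 5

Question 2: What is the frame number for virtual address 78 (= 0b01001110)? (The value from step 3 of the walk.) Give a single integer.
vaddr = 78: l1_idx=2, l2_idx=1
L1[2] = 3; L2[3][1] = 34

Answer: 34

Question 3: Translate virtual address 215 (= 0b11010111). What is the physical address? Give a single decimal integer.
vaddr = 215 = 0b11010111
Split: l1_idx=6, l2_idx=2, offset=7
L1[6] = 2
L2[2][2] = 90
paddr = 90 * 8 + 7 = 727

Answer: 727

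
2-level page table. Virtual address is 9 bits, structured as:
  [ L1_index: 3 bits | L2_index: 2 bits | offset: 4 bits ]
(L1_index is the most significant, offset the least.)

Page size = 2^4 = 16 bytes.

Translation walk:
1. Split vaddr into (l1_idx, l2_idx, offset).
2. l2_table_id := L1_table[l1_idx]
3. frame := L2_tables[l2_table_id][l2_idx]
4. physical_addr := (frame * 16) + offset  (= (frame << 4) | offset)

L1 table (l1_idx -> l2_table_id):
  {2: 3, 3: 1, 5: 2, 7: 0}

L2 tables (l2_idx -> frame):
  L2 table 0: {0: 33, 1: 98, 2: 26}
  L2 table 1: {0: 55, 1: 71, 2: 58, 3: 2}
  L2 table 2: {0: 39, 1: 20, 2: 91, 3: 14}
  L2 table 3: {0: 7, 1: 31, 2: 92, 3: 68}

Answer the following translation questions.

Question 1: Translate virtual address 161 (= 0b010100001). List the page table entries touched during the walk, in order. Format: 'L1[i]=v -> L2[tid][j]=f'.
vaddr = 161 = 0b010100001
Split: l1_idx=2, l2_idx=2, offset=1

Answer: L1[2]=3 -> L2[3][2]=92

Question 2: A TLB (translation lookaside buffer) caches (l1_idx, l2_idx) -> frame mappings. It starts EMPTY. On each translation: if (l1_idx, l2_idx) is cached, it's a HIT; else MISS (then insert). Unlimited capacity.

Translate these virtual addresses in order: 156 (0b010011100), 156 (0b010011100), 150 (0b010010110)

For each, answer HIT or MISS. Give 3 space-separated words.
Answer: MISS HIT HIT

Derivation:
vaddr=156: (2,1) not in TLB -> MISS, insert
vaddr=156: (2,1) in TLB -> HIT
vaddr=150: (2,1) in TLB -> HIT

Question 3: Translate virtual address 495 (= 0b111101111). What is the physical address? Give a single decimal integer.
Answer: 431

Derivation:
vaddr = 495 = 0b111101111
Split: l1_idx=7, l2_idx=2, offset=15
L1[7] = 0
L2[0][2] = 26
paddr = 26 * 16 + 15 = 431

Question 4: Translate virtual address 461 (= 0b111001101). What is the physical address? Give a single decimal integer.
vaddr = 461 = 0b111001101
Split: l1_idx=7, l2_idx=0, offset=13
L1[7] = 0
L2[0][0] = 33
paddr = 33 * 16 + 13 = 541

Answer: 541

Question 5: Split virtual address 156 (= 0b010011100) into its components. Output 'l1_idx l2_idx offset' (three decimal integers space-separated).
vaddr = 156 = 0b010011100
  top 3 bits -> l1_idx = 2
  next 2 bits -> l2_idx = 1
  bottom 4 bits -> offset = 12

Answer: 2 1 12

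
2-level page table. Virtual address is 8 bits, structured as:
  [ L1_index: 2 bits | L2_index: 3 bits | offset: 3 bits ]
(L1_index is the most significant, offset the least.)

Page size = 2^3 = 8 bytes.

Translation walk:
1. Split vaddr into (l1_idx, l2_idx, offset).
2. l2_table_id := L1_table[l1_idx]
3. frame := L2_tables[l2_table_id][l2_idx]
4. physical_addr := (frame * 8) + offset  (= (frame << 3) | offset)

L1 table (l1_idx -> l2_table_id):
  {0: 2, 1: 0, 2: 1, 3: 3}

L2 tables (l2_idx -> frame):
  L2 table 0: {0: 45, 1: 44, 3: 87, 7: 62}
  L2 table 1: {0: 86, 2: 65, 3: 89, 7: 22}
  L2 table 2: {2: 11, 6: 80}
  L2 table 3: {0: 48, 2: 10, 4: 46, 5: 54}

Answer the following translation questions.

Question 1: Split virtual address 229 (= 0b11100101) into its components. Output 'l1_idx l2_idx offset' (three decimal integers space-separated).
vaddr = 229 = 0b11100101
  top 2 bits -> l1_idx = 3
  next 3 bits -> l2_idx = 4
  bottom 3 bits -> offset = 5

Answer: 3 4 5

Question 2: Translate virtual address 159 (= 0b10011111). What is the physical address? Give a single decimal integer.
Answer: 719

Derivation:
vaddr = 159 = 0b10011111
Split: l1_idx=2, l2_idx=3, offset=7
L1[2] = 1
L2[1][3] = 89
paddr = 89 * 8 + 7 = 719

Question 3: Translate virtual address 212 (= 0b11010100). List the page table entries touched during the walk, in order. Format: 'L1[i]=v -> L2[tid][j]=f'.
vaddr = 212 = 0b11010100
Split: l1_idx=3, l2_idx=2, offset=4

Answer: L1[3]=3 -> L2[3][2]=10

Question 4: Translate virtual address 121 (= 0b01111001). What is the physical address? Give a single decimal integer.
Answer: 497

Derivation:
vaddr = 121 = 0b01111001
Split: l1_idx=1, l2_idx=7, offset=1
L1[1] = 0
L2[0][7] = 62
paddr = 62 * 8 + 1 = 497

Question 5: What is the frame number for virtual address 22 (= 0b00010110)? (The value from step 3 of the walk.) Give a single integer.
Answer: 11

Derivation:
vaddr = 22: l1_idx=0, l2_idx=2
L1[0] = 2; L2[2][2] = 11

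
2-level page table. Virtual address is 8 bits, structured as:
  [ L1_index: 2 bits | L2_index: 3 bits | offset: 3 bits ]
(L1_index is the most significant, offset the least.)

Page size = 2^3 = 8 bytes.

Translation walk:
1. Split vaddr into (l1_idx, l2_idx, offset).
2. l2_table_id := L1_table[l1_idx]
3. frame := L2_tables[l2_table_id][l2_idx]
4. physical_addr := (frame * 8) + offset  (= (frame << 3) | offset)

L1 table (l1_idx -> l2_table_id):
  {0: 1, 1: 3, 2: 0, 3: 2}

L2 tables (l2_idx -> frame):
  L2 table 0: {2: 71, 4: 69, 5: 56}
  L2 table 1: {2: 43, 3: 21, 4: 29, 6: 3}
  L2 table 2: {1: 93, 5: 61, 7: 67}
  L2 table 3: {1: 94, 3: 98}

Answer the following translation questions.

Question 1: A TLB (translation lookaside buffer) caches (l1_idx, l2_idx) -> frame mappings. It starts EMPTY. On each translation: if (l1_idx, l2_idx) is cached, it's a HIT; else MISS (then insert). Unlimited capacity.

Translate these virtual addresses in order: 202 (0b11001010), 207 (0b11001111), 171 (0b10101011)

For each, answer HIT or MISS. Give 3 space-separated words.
vaddr=202: (3,1) not in TLB -> MISS, insert
vaddr=207: (3,1) in TLB -> HIT
vaddr=171: (2,5) not in TLB -> MISS, insert

Answer: MISS HIT MISS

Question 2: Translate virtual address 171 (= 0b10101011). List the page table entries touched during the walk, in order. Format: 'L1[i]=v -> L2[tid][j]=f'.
Answer: L1[2]=0 -> L2[0][5]=56

Derivation:
vaddr = 171 = 0b10101011
Split: l1_idx=2, l2_idx=5, offset=3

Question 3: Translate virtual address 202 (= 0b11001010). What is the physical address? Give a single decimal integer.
vaddr = 202 = 0b11001010
Split: l1_idx=3, l2_idx=1, offset=2
L1[3] = 2
L2[2][1] = 93
paddr = 93 * 8 + 2 = 746

Answer: 746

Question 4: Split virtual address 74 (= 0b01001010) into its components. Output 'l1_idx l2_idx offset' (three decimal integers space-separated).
vaddr = 74 = 0b01001010
  top 2 bits -> l1_idx = 1
  next 3 bits -> l2_idx = 1
  bottom 3 bits -> offset = 2

Answer: 1 1 2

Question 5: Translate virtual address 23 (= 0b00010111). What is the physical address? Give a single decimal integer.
Answer: 351

Derivation:
vaddr = 23 = 0b00010111
Split: l1_idx=0, l2_idx=2, offset=7
L1[0] = 1
L2[1][2] = 43
paddr = 43 * 8 + 7 = 351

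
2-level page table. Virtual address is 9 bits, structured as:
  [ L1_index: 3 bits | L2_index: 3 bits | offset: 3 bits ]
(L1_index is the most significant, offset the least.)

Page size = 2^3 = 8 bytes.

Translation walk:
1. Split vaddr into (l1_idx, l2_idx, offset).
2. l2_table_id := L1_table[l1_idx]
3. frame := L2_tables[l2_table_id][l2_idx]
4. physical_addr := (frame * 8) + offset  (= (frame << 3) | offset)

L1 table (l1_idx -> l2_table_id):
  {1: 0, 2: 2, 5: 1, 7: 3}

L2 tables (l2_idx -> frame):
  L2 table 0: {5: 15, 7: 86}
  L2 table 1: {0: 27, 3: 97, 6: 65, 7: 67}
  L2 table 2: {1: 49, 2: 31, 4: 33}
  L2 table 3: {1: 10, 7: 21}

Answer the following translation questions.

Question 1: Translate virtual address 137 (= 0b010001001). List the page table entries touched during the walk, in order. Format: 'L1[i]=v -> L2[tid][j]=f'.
Answer: L1[2]=2 -> L2[2][1]=49

Derivation:
vaddr = 137 = 0b010001001
Split: l1_idx=2, l2_idx=1, offset=1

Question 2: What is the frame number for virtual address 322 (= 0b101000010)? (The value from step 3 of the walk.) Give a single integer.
vaddr = 322: l1_idx=5, l2_idx=0
L1[5] = 1; L2[1][0] = 27

Answer: 27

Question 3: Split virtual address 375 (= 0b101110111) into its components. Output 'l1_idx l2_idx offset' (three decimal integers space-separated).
Answer: 5 6 7

Derivation:
vaddr = 375 = 0b101110111
  top 3 bits -> l1_idx = 5
  next 3 bits -> l2_idx = 6
  bottom 3 bits -> offset = 7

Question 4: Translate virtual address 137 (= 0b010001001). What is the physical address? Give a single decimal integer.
vaddr = 137 = 0b010001001
Split: l1_idx=2, l2_idx=1, offset=1
L1[2] = 2
L2[2][1] = 49
paddr = 49 * 8 + 1 = 393

Answer: 393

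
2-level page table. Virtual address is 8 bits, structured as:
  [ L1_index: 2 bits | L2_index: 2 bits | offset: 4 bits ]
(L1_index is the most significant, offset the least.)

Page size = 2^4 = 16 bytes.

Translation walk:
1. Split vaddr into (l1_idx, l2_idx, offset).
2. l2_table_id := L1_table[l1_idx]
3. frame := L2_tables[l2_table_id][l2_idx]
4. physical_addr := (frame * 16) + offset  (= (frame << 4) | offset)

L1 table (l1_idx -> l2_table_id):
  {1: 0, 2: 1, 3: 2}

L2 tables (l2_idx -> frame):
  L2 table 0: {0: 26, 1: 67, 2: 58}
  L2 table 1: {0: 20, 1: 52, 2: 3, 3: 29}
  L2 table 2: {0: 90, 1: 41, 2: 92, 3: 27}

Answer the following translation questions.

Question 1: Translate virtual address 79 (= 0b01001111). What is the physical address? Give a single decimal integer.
Answer: 431

Derivation:
vaddr = 79 = 0b01001111
Split: l1_idx=1, l2_idx=0, offset=15
L1[1] = 0
L2[0][0] = 26
paddr = 26 * 16 + 15 = 431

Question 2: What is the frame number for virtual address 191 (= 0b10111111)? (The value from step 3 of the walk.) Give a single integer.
vaddr = 191: l1_idx=2, l2_idx=3
L1[2] = 1; L2[1][3] = 29

Answer: 29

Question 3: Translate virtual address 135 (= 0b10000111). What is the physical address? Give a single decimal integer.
Answer: 327

Derivation:
vaddr = 135 = 0b10000111
Split: l1_idx=2, l2_idx=0, offset=7
L1[2] = 1
L2[1][0] = 20
paddr = 20 * 16 + 7 = 327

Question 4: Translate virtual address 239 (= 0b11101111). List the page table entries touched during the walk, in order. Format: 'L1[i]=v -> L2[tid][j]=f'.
vaddr = 239 = 0b11101111
Split: l1_idx=3, l2_idx=2, offset=15

Answer: L1[3]=2 -> L2[2][2]=92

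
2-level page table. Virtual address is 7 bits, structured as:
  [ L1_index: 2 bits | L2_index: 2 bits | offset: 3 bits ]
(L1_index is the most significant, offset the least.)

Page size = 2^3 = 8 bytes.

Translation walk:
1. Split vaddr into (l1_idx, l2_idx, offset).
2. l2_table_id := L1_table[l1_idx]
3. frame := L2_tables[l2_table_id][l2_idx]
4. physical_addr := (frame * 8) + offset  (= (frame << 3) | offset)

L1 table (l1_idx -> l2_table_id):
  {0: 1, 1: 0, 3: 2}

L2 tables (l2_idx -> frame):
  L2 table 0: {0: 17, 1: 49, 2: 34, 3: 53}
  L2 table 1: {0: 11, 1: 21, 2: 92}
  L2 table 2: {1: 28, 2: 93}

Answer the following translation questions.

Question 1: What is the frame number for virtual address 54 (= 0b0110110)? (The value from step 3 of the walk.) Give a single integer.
vaddr = 54: l1_idx=1, l2_idx=2
L1[1] = 0; L2[0][2] = 34

Answer: 34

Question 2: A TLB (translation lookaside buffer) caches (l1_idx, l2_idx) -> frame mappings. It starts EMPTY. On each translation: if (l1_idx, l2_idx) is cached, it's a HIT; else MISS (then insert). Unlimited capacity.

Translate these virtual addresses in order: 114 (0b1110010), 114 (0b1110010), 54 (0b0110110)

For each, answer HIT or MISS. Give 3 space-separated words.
vaddr=114: (3,2) not in TLB -> MISS, insert
vaddr=114: (3,2) in TLB -> HIT
vaddr=54: (1,2) not in TLB -> MISS, insert

Answer: MISS HIT MISS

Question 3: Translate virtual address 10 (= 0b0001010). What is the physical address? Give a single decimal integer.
vaddr = 10 = 0b0001010
Split: l1_idx=0, l2_idx=1, offset=2
L1[0] = 1
L2[1][1] = 21
paddr = 21 * 8 + 2 = 170

Answer: 170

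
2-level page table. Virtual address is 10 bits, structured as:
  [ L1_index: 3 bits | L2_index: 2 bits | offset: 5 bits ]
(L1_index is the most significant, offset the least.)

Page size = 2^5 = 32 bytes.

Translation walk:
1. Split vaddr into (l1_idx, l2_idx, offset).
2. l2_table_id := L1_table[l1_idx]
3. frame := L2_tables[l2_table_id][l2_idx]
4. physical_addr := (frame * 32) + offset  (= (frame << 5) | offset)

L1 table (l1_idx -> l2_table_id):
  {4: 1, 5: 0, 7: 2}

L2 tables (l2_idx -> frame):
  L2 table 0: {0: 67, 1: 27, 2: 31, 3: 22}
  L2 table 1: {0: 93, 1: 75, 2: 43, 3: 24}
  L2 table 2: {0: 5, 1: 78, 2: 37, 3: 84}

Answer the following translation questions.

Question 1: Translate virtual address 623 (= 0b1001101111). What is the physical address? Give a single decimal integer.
vaddr = 623 = 0b1001101111
Split: l1_idx=4, l2_idx=3, offset=15
L1[4] = 1
L2[1][3] = 24
paddr = 24 * 32 + 15 = 783

Answer: 783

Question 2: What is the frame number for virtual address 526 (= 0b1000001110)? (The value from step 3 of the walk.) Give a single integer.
Answer: 93

Derivation:
vaddr = 526: l1_idx=4, l2_idx=0
L1[4] = 1; L2[1][0] = 93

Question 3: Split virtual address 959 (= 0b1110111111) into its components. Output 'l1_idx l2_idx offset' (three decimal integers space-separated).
vaddr = 959 = 0b1110111111
  top 3 bits -> l1_idx = 7
  next 2 bits -> l2_idx = 1
  bottom 5 bits -> offset = 31

Answer: 7 1 31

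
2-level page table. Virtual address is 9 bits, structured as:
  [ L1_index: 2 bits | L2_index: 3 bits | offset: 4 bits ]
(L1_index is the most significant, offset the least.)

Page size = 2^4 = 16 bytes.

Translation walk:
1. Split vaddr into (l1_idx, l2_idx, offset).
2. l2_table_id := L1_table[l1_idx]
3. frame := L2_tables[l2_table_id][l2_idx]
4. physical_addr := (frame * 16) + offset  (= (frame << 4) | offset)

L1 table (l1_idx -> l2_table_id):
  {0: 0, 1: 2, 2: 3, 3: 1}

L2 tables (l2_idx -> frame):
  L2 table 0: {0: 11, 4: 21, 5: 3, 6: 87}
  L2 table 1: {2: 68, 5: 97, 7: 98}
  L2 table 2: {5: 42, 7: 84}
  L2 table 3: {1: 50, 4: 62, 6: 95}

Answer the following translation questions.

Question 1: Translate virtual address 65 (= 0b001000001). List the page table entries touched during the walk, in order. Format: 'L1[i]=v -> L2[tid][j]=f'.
vaddr = 65 = 0b001000001
Split: l1_idx=0, l2_idx=4, offset=1

Answer: L1[0]=0 -> L2[0][4]=21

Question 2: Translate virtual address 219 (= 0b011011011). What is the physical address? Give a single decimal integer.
vaddr = 219 = 0b011011011
Split: l1_idx=1, l2_idx=5, offset=11
L1[1] = 2
L2[2][5] = 42
paddr = 42 * 16 + 11 = 683

Answer: 683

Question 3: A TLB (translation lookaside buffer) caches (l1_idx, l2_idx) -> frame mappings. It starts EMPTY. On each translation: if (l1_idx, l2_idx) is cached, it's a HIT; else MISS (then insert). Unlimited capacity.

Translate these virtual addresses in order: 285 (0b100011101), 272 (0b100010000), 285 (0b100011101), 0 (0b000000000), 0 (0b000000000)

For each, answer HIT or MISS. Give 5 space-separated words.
vaddr=285: (2,1) not in TLB -> MISS, insert
vaddr=272: (2,1) in TLB -> HIT
vaddr=285: (2,1) in TLB -> HIT
vaddr=0: (0,0) not in TLB -> MISS, insert
vaddr=0: (0,0) in TLB -> HIT

Answer: MISS HIT HIT MISS HIT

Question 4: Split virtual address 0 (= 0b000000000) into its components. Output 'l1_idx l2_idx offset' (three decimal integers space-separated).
vaddr = 0 = 0b000000000
  top 2 bits -> l1_idx = 0
  next 3 bits -> l2_idx = 0
  bottom 4 bits -> offset = 0

Answer: 0 0 0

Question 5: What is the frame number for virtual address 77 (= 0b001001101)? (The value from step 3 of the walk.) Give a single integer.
Answer: 21

Derivation:
vaddr = 77: l1_idx=0, l2_idx=4
L1[0] = 0; L2[0][4] = 21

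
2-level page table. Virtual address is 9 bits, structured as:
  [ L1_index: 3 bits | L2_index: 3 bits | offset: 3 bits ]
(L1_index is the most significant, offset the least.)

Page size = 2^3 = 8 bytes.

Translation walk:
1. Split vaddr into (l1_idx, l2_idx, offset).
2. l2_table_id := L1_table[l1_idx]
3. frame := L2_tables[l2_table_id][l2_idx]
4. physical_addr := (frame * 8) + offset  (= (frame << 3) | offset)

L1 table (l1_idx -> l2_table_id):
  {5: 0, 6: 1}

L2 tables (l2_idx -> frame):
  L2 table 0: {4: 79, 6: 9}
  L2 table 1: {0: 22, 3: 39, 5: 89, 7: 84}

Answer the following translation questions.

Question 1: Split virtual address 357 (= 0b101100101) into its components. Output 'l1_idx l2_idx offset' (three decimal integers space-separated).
vaddr = 357 = 0b101100101
  top 3 bits -> l1_idx = 5
  next 3 bits -> l2_idx = 4
  bottom 3 bits -> offset = 5

Answer: 5 4 5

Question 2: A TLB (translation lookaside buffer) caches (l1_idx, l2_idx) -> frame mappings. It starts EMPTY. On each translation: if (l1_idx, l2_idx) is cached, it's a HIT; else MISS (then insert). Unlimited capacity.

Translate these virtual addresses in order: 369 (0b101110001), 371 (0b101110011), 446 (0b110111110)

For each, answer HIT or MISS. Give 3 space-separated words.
Answer: MISS HIT MISS

Derivation:
vaddr=369: (5,6) not in TLB -> MISS, insert
vaddr=371: (5,6) in TLB -> HIT
vaddr=446: (6,7) not in TLB -> MISS, insert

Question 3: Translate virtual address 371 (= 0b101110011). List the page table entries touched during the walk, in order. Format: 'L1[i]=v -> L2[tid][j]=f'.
vaddr = 371 = 0b101110011
Split: l1_idx=5, l2_idx=6, offset=3

Answer: L1[5]=0 -> L2[0][6]=9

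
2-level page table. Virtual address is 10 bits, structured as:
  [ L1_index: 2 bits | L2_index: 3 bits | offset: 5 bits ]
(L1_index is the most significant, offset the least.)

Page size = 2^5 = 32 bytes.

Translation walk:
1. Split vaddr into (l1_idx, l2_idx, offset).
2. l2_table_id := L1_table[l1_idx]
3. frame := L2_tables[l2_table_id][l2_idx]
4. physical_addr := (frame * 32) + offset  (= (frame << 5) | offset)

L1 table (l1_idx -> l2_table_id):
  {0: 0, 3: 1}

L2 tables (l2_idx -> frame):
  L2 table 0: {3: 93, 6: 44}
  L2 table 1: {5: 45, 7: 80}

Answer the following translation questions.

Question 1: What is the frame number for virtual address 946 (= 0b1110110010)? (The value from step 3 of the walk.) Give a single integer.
Answer: 45

Derivation:
vaddr = 946: l1_idx=3, l2_idx=5
L1[3] = 1; L2[1][5] = 45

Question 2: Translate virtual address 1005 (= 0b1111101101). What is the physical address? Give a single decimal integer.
Answer: 2573

Derivation:
vaddr = 1005 = 0b1111101101
Split: l1_idx=3, l2_idx=7, offset=13
L1[3] = 1
L2[1][7] = 80
paddr = 80 * 32 + 13 = 2573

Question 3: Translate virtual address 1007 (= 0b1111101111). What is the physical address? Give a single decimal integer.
Answer: 2575

Derivation:
vaddr = 1007 = 0b1111101111
Split: l1_idx=3, l2_idx=7, offset=15
L1[3] = 1
L2[1][7] = 80
paddr = 80 * 32 + 15 = 2575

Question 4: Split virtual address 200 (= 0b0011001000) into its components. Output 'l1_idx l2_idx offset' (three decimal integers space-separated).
vaddr = 200 = 0b0011001000
  top 2 bits -> l1_idx = 0
  next 3 bits -> l2_idx = 6
  bottom 5 bits -> offset = 8

Answer: 0 6 8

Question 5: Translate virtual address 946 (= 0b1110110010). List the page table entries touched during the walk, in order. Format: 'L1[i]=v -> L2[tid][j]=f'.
Answer: L1[3]=1 -> L2[1][5]=45

Derivation:
vaddr = 946 = 0b1110110010
Split: l1_idx=3, l2_idx=5, offset=18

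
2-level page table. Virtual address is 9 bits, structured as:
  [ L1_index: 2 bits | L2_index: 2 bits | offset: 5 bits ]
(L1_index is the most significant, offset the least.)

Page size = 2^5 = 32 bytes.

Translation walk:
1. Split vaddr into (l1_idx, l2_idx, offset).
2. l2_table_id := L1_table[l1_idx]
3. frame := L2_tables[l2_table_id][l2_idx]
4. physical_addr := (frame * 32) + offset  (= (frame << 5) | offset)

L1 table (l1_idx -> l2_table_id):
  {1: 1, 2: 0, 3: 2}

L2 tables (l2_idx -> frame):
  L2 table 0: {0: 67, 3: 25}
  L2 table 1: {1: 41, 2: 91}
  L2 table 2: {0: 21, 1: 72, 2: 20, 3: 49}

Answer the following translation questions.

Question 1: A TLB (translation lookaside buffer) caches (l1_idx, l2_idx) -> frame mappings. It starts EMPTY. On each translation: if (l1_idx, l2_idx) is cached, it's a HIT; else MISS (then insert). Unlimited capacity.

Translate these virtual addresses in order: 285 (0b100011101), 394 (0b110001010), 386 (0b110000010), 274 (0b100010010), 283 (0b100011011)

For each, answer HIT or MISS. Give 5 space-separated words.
vaddr=285: (2,0) not in TLB -> MISS, insert
vaddr=394: (3,0) not in TLB -> MISS, insert
vaddr=386: (3,0) in TLB -> HIT
vaddr=274: (2,0) in TLB -> HIT
vaddr=283: (2,0) in TLB -> HIT

Answer: MISS MISS HIT HIT HIT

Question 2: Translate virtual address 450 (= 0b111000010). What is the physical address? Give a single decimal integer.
Answer: 642

Derivation:
vaddr = 450 = 0b111000010
Split: l1_idx=3, l2_idx=2, offset=2
L1[3] = 2
L2[2][2] = 20
paddr = 20 * 32 + 2 = 642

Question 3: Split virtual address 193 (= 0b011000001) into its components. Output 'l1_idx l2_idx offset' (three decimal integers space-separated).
Answer: 1 2 1

Derivation:
vaddr = 193 = 0b011000001
  top 2 bits -> l1_idx = 1
  next 2 bits -> l2_idx = 2
  bottom 5 bits -> offset = 1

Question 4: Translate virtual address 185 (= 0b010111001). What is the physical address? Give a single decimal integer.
Answer: 1337

Derivation:
vaddr = 185 = 0b010111001
Split: l1_idx=1, l2_idx=1, offset=25
L1[1] = 1
L2[1][1] = 41
paddr = 41 * 32 + 25 = 1337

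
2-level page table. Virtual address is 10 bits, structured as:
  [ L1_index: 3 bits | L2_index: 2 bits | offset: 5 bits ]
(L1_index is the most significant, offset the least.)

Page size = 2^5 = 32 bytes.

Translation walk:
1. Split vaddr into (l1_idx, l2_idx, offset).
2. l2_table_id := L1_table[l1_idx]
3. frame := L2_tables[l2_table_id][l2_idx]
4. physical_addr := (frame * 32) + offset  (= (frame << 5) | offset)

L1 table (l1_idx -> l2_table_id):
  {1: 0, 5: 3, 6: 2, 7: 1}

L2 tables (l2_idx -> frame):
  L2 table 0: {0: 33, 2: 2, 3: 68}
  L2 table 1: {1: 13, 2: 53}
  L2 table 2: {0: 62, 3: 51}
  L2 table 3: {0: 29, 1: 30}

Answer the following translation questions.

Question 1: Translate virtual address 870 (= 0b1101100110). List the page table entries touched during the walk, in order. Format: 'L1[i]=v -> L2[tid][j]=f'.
Answer: L1[6]=2 -> L2[2][3]=51

Derivation:
vaddr = 870 = 0b1101100110
Split: l1_idx=6, l2_idx=3, offset=6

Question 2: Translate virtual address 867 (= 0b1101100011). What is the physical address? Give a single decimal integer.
Answer: 1635

Derivation:
vaddr = 867 = 0b1101100011
Split: l1_idx=6, l2_idx=3, offset=3
L1[6] = 2
L2[2][3] = 51
paddr = 51 * 32 + 3 = 1635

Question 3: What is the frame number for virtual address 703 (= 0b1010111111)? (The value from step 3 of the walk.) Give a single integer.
Answer: 30

Derivation:
vaddr = 703: l1_idx=5, l2_idx=1
L1[5] = 3; L2[3][1] = 30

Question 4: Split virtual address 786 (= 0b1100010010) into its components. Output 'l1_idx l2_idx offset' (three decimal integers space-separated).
Answer: 6 0 18

Derivation:
vaddr = 786 = 0b1100010010
  top 3 bits -> l1_idx = 6
  next 2 bits -> l2_idx = 0
  bottom 5 bits -> offset = 18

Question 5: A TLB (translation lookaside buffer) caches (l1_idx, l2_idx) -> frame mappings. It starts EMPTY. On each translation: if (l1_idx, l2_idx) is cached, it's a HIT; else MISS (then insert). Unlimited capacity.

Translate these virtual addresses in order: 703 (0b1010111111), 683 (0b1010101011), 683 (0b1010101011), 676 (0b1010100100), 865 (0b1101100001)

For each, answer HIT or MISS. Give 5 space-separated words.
Answer: MISS HIT HIT HIT MISS

Derivation:
vaddr=703: (5,1) not in TLB -> MISS, insert
vaddr=683: (5,1) in TLB -> HIT
vaddr=683: (5,1) in TLB -> HIT
vaddr=676: (5,1) in TLB -> HIT
vaddr=865: (6,3) not in TLB -> MISS, insert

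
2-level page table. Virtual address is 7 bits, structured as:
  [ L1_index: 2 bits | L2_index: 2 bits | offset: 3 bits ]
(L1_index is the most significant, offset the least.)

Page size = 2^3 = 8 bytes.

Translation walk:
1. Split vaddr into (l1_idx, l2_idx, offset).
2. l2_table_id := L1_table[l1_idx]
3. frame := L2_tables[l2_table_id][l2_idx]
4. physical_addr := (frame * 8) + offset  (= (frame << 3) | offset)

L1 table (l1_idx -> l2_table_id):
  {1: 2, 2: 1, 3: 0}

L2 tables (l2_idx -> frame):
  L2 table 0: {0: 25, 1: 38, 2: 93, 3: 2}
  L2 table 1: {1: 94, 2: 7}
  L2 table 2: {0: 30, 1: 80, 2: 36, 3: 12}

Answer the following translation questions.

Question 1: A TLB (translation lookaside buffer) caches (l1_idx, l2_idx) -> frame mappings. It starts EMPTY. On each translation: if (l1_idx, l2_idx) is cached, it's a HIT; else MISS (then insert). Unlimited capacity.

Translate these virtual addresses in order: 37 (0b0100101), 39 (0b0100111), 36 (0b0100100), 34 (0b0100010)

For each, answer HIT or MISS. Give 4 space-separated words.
vaddr=37: (1,0) not in TLB -> MISS, insert
vaddr=39: (1,0) in TLB -> HIT
vaddr=36: (1,0) in TLB -> HIT
vaddr=34: (1,0) in TLB -> HIT

Answer: MISS HIT HIT HIT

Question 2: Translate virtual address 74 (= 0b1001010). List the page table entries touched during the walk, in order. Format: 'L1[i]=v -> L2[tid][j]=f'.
vaddr = 74 = 0b1001010
Split: l1_idx=2, l2_idx=1, offset=2

Answer: L1[2]=1 -> L2[1][1]=94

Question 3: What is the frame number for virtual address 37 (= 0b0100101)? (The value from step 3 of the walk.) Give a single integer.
Answer: 30

Derivation:
vaddr = 37: l1_idx=1, l2_idx=0
L1[1] = 2; L2[2][0] = 30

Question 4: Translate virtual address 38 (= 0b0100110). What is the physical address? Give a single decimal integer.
Answer: 246

Derivation:
vaddr = 38 = 0b0100110
Split: l1_idx=1, l2_idx=0, offset=6
L1[1] = 2
L2[2][0] = 30
paddr = 30 * 8 + 6 = 246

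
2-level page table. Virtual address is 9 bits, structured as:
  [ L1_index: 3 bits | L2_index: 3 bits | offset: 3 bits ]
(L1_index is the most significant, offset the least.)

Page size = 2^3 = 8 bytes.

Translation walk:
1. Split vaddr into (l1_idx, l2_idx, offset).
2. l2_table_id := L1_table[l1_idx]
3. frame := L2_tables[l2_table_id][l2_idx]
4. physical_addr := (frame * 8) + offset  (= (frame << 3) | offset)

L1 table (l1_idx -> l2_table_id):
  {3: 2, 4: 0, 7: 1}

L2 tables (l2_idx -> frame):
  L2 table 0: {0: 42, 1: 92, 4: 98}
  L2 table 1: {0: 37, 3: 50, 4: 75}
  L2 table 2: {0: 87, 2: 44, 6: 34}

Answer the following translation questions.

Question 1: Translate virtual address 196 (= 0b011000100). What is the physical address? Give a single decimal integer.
Answer: 700

Derivation:
vaddr = 196 = 0b011000100
Split: l1_idx=3, l2_idx=0, offset=4
L1[3] = 2
L2[2][0] = 87
paddr = 87 * 8 + 4 = 700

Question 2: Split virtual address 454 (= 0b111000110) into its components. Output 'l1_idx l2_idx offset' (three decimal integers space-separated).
Answer: 7 0 6

Derivation:
vaddr = 454 = 0b111000110
  top 3 bits -> l1_idx = 7
  next 3 bits -> l2_idx = 0
  bottom 3 bits -> offset = 6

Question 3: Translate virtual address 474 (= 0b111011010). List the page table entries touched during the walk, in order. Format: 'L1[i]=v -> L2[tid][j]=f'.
vaddr = 474 = 0b111011010
Split: l1_idx=7, l2_idx=3, offset=2

Answer: L1[7]=1 -> L2[1][3]=50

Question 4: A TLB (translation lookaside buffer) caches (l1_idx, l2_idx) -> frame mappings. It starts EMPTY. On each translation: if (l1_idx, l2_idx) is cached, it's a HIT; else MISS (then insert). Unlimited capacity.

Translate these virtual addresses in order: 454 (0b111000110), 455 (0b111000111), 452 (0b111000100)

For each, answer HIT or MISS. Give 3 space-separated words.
Answer: MISS HIT HIT

Derivation:
vaddr=454: (7,0) not in TLB -> MISS, insert
vaddr=455: (7,0) in TLB -> HIT
vaddr=452: (7,0) in TLB -> HIT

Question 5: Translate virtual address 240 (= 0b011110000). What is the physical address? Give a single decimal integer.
Answer: 272

Derivation:
vaddr = 240 = 0b011110000
Split: l1_idx=3, l2_idx=6, offset=0
L1[3] = 2
L2[2][6] = 34
paddr = 34 * 8 + 0 = 272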